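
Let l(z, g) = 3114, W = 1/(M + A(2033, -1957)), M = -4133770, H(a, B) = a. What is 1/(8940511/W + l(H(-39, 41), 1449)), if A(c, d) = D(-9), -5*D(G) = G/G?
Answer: -5/184790089707291 ≈ -2.7058e-14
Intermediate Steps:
D(G) = -⅕ (D(G) = -G/(5*G) = -⅕*1 = -⅕)
A(c, d) = -⅕
W = -5/20668851 (W = 1/(-4133770 - ⅕) = 1/(-20668851/5) = -5/20668851 ≈ -2.4191e-7)
1/(8940511/W + l(H(-39, 41), 1449)) = 1/(8940511/(-5/20668851) + 3114) = 1/(8940511*(-20668851/5) + 3114) = 1/(-184790089722861/5 + 3114) = 1/(-184790089707291/5) = -5/184790089707291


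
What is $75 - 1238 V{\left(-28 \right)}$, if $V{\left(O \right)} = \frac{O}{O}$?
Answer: $-1163$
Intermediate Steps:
$V{\left(O \right)} = 1$
$75 - 1238 V{\left(-28 \right)} = 75 - 1238 = -1163$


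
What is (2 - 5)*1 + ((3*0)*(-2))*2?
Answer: -3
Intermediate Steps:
(2 - 5)*1 + ((3*0)*(-2))*2 = -3*1 + (0*(-2))*2 = -3 + 0*2 = -3 + 0 = -3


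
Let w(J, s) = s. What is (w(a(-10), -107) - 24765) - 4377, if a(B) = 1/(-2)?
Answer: -29249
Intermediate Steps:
a(B) = -½
(w(a(-10), -107) - 24765) - 4377 = (-107 - 24765) - 4377 = -24872 - 4377 = -29249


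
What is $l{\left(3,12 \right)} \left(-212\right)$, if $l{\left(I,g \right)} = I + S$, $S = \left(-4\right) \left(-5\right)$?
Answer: $-4876$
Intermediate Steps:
$S = 20$
$l{\left(I,g \right)} = 20 + I$ ($l{\left(I,g \right)} = I + 20 = 20 + I$)
$l{\left(3,12 \right)} \left(-212\right) = \left(20 + 3\right) \left(-212\right) = 23 \left(-212\right) = -4876$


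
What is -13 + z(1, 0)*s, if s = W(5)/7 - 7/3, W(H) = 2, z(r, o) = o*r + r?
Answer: -316/21 ≈ -15.048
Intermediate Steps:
z(r, o) = r + o*r
s = -43/21 (s = 2/7 - 7/3 = -43/21 ≈ -2.0476)
-13 + z(1, 0)*s = -13 + (1*(1 + 0))*(-43/21) = -13 + (1*1)*(-43/21) = -13 + 1*(-43/21) = -13 - 43/21 = -316/21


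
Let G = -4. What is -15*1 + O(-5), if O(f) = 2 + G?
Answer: -17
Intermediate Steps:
O(f) = -2 (O(f) = 2 - 4 = -2)
-15*1 + O(-5) = -15*1 - 2 = -15 - 2 = -17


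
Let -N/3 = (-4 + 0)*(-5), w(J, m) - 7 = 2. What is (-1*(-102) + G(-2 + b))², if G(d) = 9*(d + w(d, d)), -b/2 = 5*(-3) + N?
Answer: 2295225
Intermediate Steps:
w(J, m) = 9 (w(J, m) = 7 + 2 = 9)
N = -60 (N = -3*(-4 + 0)*(-5) = -(-12)*(-5) = -3*20 = -60)
b = 150 (b = -2*(5*(-3) - 60) = -2*(-15 - 60) = -2*(-75) = 150)
G(d) = 81 + 9*d (G(d) = 9*(d + 9) = 9*(9 + d) = 81 + 9*d)
(-1*(-102) + G(-2 + b))² = (-1*(-102) + (81 + 9*(-2 + 150)))² = (102 + (81 + 9*148))² = (102 + (81 + 1332))² = (102 + 1413)² = 1515² = 2295225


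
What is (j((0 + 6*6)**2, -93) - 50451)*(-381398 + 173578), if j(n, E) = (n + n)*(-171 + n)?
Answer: -595518393180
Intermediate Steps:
j(n, E) = 2*n*(-171 + n) (j(n, E) = (2*n)*(-171 + n) = 2*n*(-171 + n))
(j((0 + 6*6)**2, -93) - 50451)*(-381398 + 173578) = (2*(0 + 6*6)**2*(-171 + (0 + 6*6)**2) - 50451)*(-381398 + 173578) = (2*(0 + 36)**2*(-171 + (0 + 36)**2) - 50451)*(-207820) = (2*36**2*(-171 + 36**2) - 50451)*(-207820) = (2*1296*(-171 + 1296) - 50451)*(-207820) = (2*1296*1125 - 50451)*(-207820) = (2916000 - 50451)*(-207820) = 2865549*(-207820) = -595518393180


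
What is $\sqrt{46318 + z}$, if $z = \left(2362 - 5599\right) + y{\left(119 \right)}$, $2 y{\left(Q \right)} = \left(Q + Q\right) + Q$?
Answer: $\frac{\sqrt{173038}}{2} \approx 207.99$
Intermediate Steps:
$y{\left(Q \right)} = \frac{3 Q}{2}$ ($y{\left(Q \right)} = \frac{\left(Q + Q\right) + Q}{2} = \frac{2 Q + Q}{2} = \frac{3 Q}{2}$)
$z = - \frac{6117}{2}$ ($z = \left(2362 - 5599\right) + \frac{3}{2} \cdot 119 = -3237 + \frac{357}{2} = - \frac{6117}{2} \approx -3058.5$)
$\sqrt{46318 + z} = \sqrt{46318 - \frac{6117}{2}} = \sqrt{\frac{86519}{2}} = \frac{\sqrt{173038}}{2}$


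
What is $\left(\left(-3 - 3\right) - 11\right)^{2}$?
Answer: $289$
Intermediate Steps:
$\left(\left(-3 - 3\right) - 11\right)^{2} = \left(-6 - 11\right)^{2} = \left(-17\right)^{2} = 289$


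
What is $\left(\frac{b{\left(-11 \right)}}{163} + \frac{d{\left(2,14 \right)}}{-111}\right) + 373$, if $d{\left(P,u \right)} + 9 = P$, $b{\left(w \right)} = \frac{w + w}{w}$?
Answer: $\frac{6750052}{18093} \approx 373.08$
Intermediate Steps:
$b{\left(w \right)} = 2$ ($b{\left(w \right)} = \frac{2 w}{w} = 2$)
$d{\left(P,u \right)} = -9 + P$
$\left(\frac{b{\left(-11 \right)}}{163} + \frac{d{\left(2,14 \right)}}{-111}\right) + 373 = \left(\frac{2}{163} + \frac{-9 + 2}{-111}\right) + 373 = \left(2 \cdot \frac{1}{163} - - \frac{7}{111}\right) + 373 = \left(\frac{2}{163} + \frac{7}{111}\right) + 373 = \frac{1363}{18093} + 373 = \frac{6750052}{18093}$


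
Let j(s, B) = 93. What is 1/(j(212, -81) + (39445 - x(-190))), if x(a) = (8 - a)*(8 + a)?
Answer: 1/75574 ≈ 1.3232e-5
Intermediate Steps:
x(a) = (8 + a)*(8 - a)
1/(j(212, -81) + (39445 - x(-190))) = 1/(93 + (39445 - (64 - 1*(-190)²))) = 1/(93 + (39445 - (64 - 1*36100))) = 1/(93 + (39445 - (64 - 36100))) = 1/(93 + (39445 - 1*(-36036))) = 1/(93 + (39445 + 36036)) = 1/(93 + 75481) = 1/75574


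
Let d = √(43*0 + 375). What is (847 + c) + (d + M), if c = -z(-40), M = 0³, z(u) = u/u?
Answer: 846 + 5*√15 ≈ 865.37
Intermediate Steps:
z(u) = 1
M = 0
d = 5*√15 (d = √(0 + 375) = √375 = 5*√15 ≈ 19.365)
c = -1 (c = -1*1 = -1)
(847 + c) + (d + M) = (847 - 1) + (5*√15 + 0) = 846 + 5*√15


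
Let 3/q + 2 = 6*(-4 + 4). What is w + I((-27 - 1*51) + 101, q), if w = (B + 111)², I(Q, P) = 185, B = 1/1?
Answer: 12729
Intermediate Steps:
B = 1
q = -3/2 (q = 3/(-2 + 6*(-4 + 4)) = 3/(-2 + 6*0) = 3/(-2 + 0) = 3/(-2) = 3*(-½) = -3/2 ≈ -1.5000)
w = 12544 (w = (1 + 111)² = 112² = 12544)
w + I((-27 - 1*51) + 101, q) = 12544 + 185 = 12729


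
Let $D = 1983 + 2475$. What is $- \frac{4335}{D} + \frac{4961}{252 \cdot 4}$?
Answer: $\frac{2957743}{748944} \approx 3.9492$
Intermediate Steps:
$D = 4458$
$- \frac{4335}{D} + \frac{4961}{252 \cdot 4} = - \frac{4335}{4458} + \frac{4961}{252 \cdot 4} = \left(-4335\right) \frac{1}{4458} + \frac{4961}{1008} = - \frac{1445}{1486} + 4961 \cdot \frac{1}{1008} = - \frac{1445}{1486} + \frac{4961}{1008} = \frac{2957743}{748944}$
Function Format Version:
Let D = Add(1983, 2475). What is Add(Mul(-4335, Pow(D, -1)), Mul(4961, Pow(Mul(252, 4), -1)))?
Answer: Rational(2957743, 748944) ≈ 3.9492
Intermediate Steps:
D = 4458
Add(Mul(-4335, Pow(D, -1)), Mul(4961, Pow(Mul(252, 4), -1))) = Add(Mul(-4335, Pow(4458, -1)), Mul(4961, Pow(Mul(252, 4), -1))) = Add(Mul(-4335, Rational(1, 4458)), Mul(4961, Pow(1008, -1))) = Add(Rational(-1445, 1486), Mul(4961, Rational(1, 1008))) = Add(Rational(-1445, 1486), Rational(4961, 1008)) = Rational(2957743, 748944)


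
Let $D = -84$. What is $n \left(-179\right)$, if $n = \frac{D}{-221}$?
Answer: $- \frac{15036}{221} \approx -68.036$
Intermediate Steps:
$n = \frac{84}{221}$ ($n = - \frac{84}{-221} = \left(-84\right) \left(- \frac{1}{221}\right) = \frac{84}{221} \approx 0.38009$)
$n \left(-179\right) = \frac{84}{221} \left(-179\right) = - \frac{15036}{221}$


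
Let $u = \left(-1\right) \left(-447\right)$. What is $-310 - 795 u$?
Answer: $-355675$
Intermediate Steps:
$u = 447$
$-310 - 795 u = -310 - 355365 = -355675$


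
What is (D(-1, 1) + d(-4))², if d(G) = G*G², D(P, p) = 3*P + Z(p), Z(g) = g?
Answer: 4356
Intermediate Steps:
D(P, p) = p + 3*P (D(P, p) = 3*P + p = p + 3*P)
d(G) = G³
(D(-1, 1) + d(-4))² = ((1 + 3*(-1)) + (-4)³)² = ((1 - 3) - 64)² = (-2 - 64)² = (-66)² = 4356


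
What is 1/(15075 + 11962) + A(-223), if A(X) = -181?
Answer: -4893696/27037 ≈ -181.00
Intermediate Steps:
1/(15075 + 11962) + A(-223) = 1/(15075 + 11962) - 181 = 1/27037 - 181 = -4893696/27037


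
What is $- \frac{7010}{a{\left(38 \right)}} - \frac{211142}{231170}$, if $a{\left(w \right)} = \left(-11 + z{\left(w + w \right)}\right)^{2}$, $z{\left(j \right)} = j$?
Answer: $- \frac{50251533}{19533865} \approx -2.5725$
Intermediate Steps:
$a{\left(w \right)} = \left(-11 + 2 w\right)^{2}$ ($a{\left(w \right)} = \left(-11 + \left(w + w\right)\right)^{2} = \left(-11 + 2 w\right)^{2}$)
$- \frac{7010}{a{\left(38 \right)}} - \frac{211142}{231170} = - \frac{7010}{\left(-11 + 2 \cdot 38\right)^{2}} - \frac{211142}{231170} = - \frac{7010}{\left(-11 + 76\right)^{2}} - \frac{105571}{115585} = - \frac{7010}{65^{2}} - \frac{105571}{115585} = - \frac{7010}{4225} - \frac{105571}{115585} = \left(-7010\right) \frac{1}{4225} - \frac{105571}{115585} = - \frac{1402}{845} - \frac{105571}{115585} = - \frac{50251533}{19533865}$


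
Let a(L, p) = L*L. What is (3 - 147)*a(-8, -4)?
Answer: -9216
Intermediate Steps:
a(L, p) = L²
(3 - 147)*a(-8, -4) = (3 - 147)*(-8)² = -144*64 = -9216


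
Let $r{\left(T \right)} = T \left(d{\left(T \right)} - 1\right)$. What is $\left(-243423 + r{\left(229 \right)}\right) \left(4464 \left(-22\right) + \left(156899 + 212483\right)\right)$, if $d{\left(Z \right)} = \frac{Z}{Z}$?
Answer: $-66009988602$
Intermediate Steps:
$d{\left(Z \right)} = 1$
$r{\left(T \right)} = 0$ ($r{\left(T \right)} = T \left(1 - 1\right) = T 0 = 0$)
$\left(-243423 + r{\left(229 \right)}\right) \left(4464 \left(-22\right) + \left(156899 + 212483\right)\right) = \left(-243423 + 0\right) \left(4464 \left(-22\right) + \left(156899 + 212483\right)\right) = - 243423 \left(-98208 + 369382\right) = \left(-243423\right) 271174 = -66009988602$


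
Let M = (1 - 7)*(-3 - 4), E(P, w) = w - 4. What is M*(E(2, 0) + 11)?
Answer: 294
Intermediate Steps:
E(P, w) = -4 + w
M = 42 (M = -6*(-7) = 42)
M*(E(2, 0) + 11) = 42*((-4 + 0) + 11) = 42*(-4 + 11) = 42*7 = 294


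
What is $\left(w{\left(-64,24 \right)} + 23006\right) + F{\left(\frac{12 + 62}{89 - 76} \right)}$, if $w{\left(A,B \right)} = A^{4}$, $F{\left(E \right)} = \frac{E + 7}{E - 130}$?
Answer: $\frac{27149158587}{1616} \approx 1.68 \cdot 10^{7}$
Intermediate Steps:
$F{\left(E \right)} = \frac{7 + E}{-130 + E}$
$\left(w{\left(-64,24 \right)} + 23006\right) + F{\left(\frac{12 + 62}{89 - 76} \right)} = \left(\left(-64\right)^{4} + 23006\right) + \frac{7 + \frac{12 + 62}{89 - 76}}{-130 + \frac{12 + 62}{89 - 76}} = \left(16777216 + 23006\right) + \frac{7 + \frac{74}{13}}{-130 + \frac{74}{13}} = 16800222 + \frac{7 + 74 \cdot \frac{1}{13}}{-130 + 74 \cdot \frac{1}{13}} = 16800222 + \frac{7 + \frac{74}{13}}{-130 + \frac{74}{13}} = 16800222 + \frac{1}{- \frac{1616}{13}} \cdot \frac{165}{13} = 16800222 - \frac{165}{1616} = \frac{27149158587}{1616}$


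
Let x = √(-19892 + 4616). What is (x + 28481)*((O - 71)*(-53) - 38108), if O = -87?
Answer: -846854054 - 59468*I*√3819 ≈ -8.4685e+8 - 3.675e+6*I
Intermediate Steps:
x = 2*I*√3819 (x = √(-15276) = 2*I*√3819 ≈ 123.6*I)
(x + 28481)*((O - 71)*(-53) - 38108) = (2*I*√3819 + 28481)*((-87 - 71)*(-53) - 38108) = (28481 + 2*I*√3819)*(-158*(-53) - 38108) = (28481 + 2*I*√3819)*(8374 - 38108) = (28481 + 2*I*√3819)*(-29734) = -846854054 - 59468*I*√3819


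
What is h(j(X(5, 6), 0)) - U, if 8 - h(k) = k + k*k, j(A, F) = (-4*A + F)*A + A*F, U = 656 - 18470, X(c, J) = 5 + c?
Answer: -141778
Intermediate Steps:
U = -17814
j(A, F) = A*F + A*(F - 4*A) (j(A, F) = (F - 4*A)*A + A*F = A*(F - 4*A) + A*F = A*F + A*(F - 4*A))
h(k) = 8 - k - k² (h(k) = 8 - (k + k*k) = 8 - (k + k²) = 8 + (-k - k²) = 8 - k - k²)
h(j(X(5, 6), 0)) - U = (8 - 2*(5 + 5)*(0 - 2*(5 + 5)) - (2*(5 + 5)*(0 - 2*(5 + 5)))²) - 1*(-17814) = (8 - 2*10*(0 - 2*10) - (2*10*(0 - 2*10))²) + 17814 = (8 - 2*10*(0 - 20) - (2*10*(0 - 20))²) + 17814 = (8 - 2*10*(-20) - (2*10*(-20))²) + 17814 = (8 - 1*(-400) - 1*(-400)²) + 17814 = (8 + 400 - 1*160000) + 17814 = (8 + 400 - 160000) + 17814 = -159592 + 17814 = -141778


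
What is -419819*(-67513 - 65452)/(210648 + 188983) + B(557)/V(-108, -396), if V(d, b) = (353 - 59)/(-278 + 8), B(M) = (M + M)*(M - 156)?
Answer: -5298193880615/19581919 ≈ -2.7057e+5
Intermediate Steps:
B(M) = 2*M*(-156 + M) (B(M) = (2*M)*(-156 + M) = 2*M*(-156 + M))
V(d, b) = -49/45 (V(d, b) = 294/(-270) = 294*(-1/270) = -49/45)
-419819*(-67513 - 65452)/(210648 + 188983) + B(557)/V(-108, -396) = -419819*(-67513 - 65452)/(210648 + 188983) + (2*557*(-156 + 557))/(-49/45) = -419819/(399631/(-132965)) + (2*557*401)*(-45/49) = -419819/(399631*(-1/132965)) + 446714*(-45/49) = -419819/(-399631/132965) - 20102130/49 = -419819*(-132965/399631) - 20102130/49 = 55821233335/399631 - 20102130/49 = -5298193880615/19581919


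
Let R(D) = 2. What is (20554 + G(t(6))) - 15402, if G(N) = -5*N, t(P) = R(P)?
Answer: 5142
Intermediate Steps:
t(P) = 2
(20554 + G(t(6))) - 15402 = (20554 - 5*2) - 15402 = (20554 - 10) - 15402 = 20544 - 15402 = 5142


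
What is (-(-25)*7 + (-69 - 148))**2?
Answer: 1764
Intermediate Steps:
(-(-25)*7 + (-69 - 148))**2 = (-1*(-175) - 217)**2 = (175 - 217)**2 = (-42)**2 = 1764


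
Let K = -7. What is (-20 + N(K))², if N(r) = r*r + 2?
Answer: 961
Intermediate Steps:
N(r) = 2 + r² (N(r) = r² + 2 = 2 + r²)
(-20 + N(K))² = (-20 + (2 + (-7)²))² = (-20 + (2 + 49))² = (-20 + 51)² = 31² = 961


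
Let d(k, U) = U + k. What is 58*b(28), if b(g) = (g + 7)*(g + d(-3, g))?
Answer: 107590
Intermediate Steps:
b(g) = (-3 + 2*g)*(7 + g) (b(g) = (g + 7)*(g + (g - 3)) = (7 + g)*(g + (-3 + g)) = (7 + g)*(-3 + 2*g) = (-3 + 2*g)*(7 + g))
58*b(28) = 58*(-21 + 2*28**2 + 11*28) = 58*(-21 + 2*784 + 308) = 58*(-21 + 1568 + 308) = 58*1855 = 107590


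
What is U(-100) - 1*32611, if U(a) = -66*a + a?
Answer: -26111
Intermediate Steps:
U(a) = -65*a
U(-100) - 1*32611 = -65*(-100) - 1*32611 = 6500 - 32611 = -26111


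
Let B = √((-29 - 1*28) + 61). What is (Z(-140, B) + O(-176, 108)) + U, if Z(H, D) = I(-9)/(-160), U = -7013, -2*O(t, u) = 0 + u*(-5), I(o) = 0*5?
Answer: -6743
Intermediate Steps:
I(o) = 0
O(t, u) = 5*u/2 (O(t, u) = -(0 + u*(-5))/2 = -(0 - 5*u)/2 = -(-5)*u/2 = 5*u/2)
B = 2 (B = √((-29 - 28) + 61) = √(-57 + 61) = √4 = 2)
Z(H, D) = 0 (Z(H, D) = 0/(-160) = 0*(-1/160) = 0)
(Z(-140, B) + O(-176, 108)) + U = (0 + (5/2)*108) - 7013 = (0 + 270) - 7013 = 270 - 7013 = -6743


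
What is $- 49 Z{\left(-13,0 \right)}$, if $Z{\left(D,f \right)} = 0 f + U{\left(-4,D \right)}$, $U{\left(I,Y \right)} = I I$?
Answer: $-784$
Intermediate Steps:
$U{\left(I,Y \right)} = I^{2}$
$Z{\left(D,f \right)} = 16$ ($Z{\left(D,f \right)} = 0 f + \left(-4\right)^{2} = 0 + 16 = 16$)
$- 49 Z{\left(-13,0 \right)} = \left(-49\right) 16 = -784$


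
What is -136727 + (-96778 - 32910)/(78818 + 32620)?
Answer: -7618356557/55719 ≈ -1.3673e+5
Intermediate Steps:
-136727 + (-96778 - 32910)/(78818 + 32620) = -136727 - 129688/111438 = -136727 - 129688*1/111438 = -136727 - 64844/55719 = -7618356557/55719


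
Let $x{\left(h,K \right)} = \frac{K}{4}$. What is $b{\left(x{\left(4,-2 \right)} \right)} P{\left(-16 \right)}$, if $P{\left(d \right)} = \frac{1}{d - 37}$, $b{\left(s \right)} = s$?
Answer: $\frac{1}{106} \approx 0.009434$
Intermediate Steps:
$x{\left(h,K \right)} = \frac{K}{4}$ ($x{\left(h,K \right)} = K \frac{1}{4} = \frac{K}{4}$)
$P{\left(d \right)} = \frac{1}{-37 + d}$
$b{\left(x{\left(4,-2 \right)} \right)} P{\left(-16 \right)} = \frac{\frac{1}{4} \left(-2\right)}{-37 - 16} = - \frac{1}{2 \left(-53\right)} = \left(- \frac{1}{2}\right) \left(- \frac{1}{53}\right) = \frac{1}{106}$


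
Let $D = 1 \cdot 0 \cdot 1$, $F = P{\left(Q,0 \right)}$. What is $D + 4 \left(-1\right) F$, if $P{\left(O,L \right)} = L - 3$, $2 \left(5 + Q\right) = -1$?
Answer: $12$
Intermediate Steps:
$Q = - \frac{11}{2}$ ($Q = -5 + \frac{1}{2} \left(-1\right) = -5 - \frac{1}{2} = - \frac{11}{2} \approx -5.5$)
$P{\left(O,L \right)} = -3 + L$
$F = -3$ ($F = -3 + 0 = -3$)
$D = 0$ ($D = 0 \cdot 1 = 0$)
$D + 4 \left(-1\right) F = 0 + 4 \left(-1\right) \left(-3\right) = 0 - -12 = 0 + 12 = 12$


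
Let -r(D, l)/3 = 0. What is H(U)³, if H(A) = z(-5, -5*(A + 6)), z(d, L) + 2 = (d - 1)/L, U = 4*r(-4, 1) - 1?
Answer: -85184/15625 ≈ -5.4518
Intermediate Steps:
r(D, l) = 0 (r(D, l) = -3*0 = 0)
U = -1 (U = 4*0 - 1 = 0 - 1 = -1)
z(d, L) = -2 + (-1 + d)/L (z(d, L) = -2 + (d - 1)/L = -2 + (-1 + d)/L)
H(A) = (54 + 10*A)/(-30 - 5*A) (H(A) = (-1 - 5 - (-10)*(A + 6))/((-5*(A + 6))) = (-1 - 5 - (-10)*(6 + A))/((-5*(6 + A))) = (-1 - 5 - 2*(-30 - 5*A))/(-30 - 5*A) = (-1 - 5 + (60 + 10*A))/(-30 - 5*A) = (54 + 10*A)/(-30 - 5*A))
H(U)³ = (2*(-27 - 5*(-1))/(5*(6 - 1)))³ = ((⅖)*(-27 + 5)/5)³ = ((⅖)*(⅕)*(-22))³ = (-44/25)³ = -85184/15625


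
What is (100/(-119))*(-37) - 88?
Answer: -6772/119 ≈ -56.908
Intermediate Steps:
(100/(-119))*(-37) - 88 = (100*(-1/119))*(-37) - 88 = -100/119*(-37) - 88 = 3700/119 - 88 = -6772/119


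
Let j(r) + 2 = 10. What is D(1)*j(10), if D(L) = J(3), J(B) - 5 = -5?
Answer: 0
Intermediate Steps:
J(B) = 0 (J(B) = 5 - 5 = 0)
D(L) = 0
j(r) = 8 (j(r) = -2 + 10 = 8)
D(1)*j(10) = 0*8 = 0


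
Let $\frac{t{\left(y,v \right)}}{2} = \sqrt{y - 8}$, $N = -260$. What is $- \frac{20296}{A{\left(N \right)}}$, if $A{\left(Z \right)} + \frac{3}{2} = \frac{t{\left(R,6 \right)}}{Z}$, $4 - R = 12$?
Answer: $\frac{514503600}{38041} - \frac{10553920 i}{38041} \approx 13525.0 - 277.44 i$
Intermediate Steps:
$R = -8$ ($R = 4 - 12 = -8$)
$t{\left(y,v \right)} = 2 \sqrt{-8 + y}$ ($t{\left(y,v \right)} = 2 \sqrt{y - 8} = 2 \sqrt{-8 + y}$)
$A{\left(Z \right)} = - \frac{3}{2} + \frac{8 i}{Z}$ ($A{\left(Z \right)} = - \frac{3}{2} + \frac{2 \sqrt{-8 - 8}}{Z} = - \frac{3}{2} + \frac{2 \sqrt{-16}}{Z} = - \frac{3}{2} + \frac{2 \cdot 4 i}{Z} = - \frac{3}{2} + \frac{8 i}{Z}$)
$- \frac{20296}{A{\left(N \right)}} = - \frac{20296}{- \frac{3}{2} + \frac{8 i}{-260}} = - \frac{20296}{- \frac{3}{2} + 8 i \left(- \frac{1}{260}\right)} = - \frac{20296}{- \frac{3}{2} - \frac{2 i}{65}} = - 20296 \frac{16900 \left(- \frac{3}{2} + \frac{2 i}{65}\right)}{38041} = - \frac{343002400 \left(- \frac{3}{2} + \frac{2 i}{65}\right)}{38041}$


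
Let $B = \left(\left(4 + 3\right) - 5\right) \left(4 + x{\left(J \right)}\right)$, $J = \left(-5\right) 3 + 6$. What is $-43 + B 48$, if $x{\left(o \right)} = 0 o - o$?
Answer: $1205$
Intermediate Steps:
$J = -9$ ($J = -15 + 6 = -9$)
$x{\left(o \right)} = - o$ ($x{\left(o \right)} = 0 - o = - o$)
$B = 26$ ($B = \left(\left(4 + 3\right) - 5\right) \left(4 - -9\right) = \left(7 - 5\right) \left(4 + 9\right) = 2 \cdot 13 = 26$)
$-43 + B 48 = -43 + 26 \cdot 48 = -43 + 1248 = 1205$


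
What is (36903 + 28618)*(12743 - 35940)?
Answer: -1519890637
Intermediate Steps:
(36903 + 28618)*(12743 - 35940) = 65521*(-23197) = -1519890637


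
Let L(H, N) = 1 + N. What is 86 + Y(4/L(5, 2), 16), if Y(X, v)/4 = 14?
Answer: 142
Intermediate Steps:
Y(X, v) = 56 (Y(X, v) = 4*14 = 56)
86 + Y(4/L(5, 2), 16) = 86 + 56 = 142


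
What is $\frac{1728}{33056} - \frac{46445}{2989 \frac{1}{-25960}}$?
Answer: $\frac{177928694858}{441091} \approx 4.0338 \cdot 10^{5}$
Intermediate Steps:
$\frac{1728}{33056} - \frac{46445}{2989 \frac{1}{-25960}} = 1728 \cdot \frac{1}{33056} - \frac{46445}{2989 \left(- \frac{1}{25960}\right)} = \frac{54}{1033} - \frac{46445}{- \frac{2989}{25960}} = \frac{54}{1033} - - \frac{172244600}{427} = \frac{54}{1033} + \frac{172244600}{427} = \frac{177928694858}{441091}$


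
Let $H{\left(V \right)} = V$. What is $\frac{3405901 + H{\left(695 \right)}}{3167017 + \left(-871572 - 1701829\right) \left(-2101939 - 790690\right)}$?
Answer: $\frac{567766}{1240649588041} \approx 4.5764 \cdot 10^{-7}$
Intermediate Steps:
$\frac{3405901 + H{\left(695 \right)}}{3167017 + \left(-871572 - 1701829\right) \left(-2101939 - 790690\right)} = \frac{3405901 + 695}{3167017 + \left(-871572 - 1701829\right) \left(-2101939 - 790690\right)} = \frac{3406596}{3167017 - -7443894361229} = \frac{3406596}{3167017 + 7443894361229} = \frac{3406596}{7443897528246} = 3406596 \cdot \frac{1}{7443897528246} = \frac{567766}{1240649588041}$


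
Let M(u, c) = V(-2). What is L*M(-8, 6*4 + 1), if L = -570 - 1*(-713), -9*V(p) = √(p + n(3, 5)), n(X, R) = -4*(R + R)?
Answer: -143*I*√42/9 ≈ -102.97*I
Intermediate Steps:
n(X, R) = -8*R
V(p) = -√(-40 + p)/9 (V(p) = -√(p - 8*5)/9 = -√(p - 40)/9 = -√(-40 + p)/9)
M(u, c) = -I*√42/9 (M(u, c) = -√(-40 - 2)/9 = -I*√42/9)
L = 143 (L = -570 + 713 = 143)
L*M(-8, 6*4 + 1) = 143*(-I*√42/9) = -143*I*√42/9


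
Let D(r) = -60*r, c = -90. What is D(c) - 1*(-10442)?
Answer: 15842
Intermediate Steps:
D(c) - 1*(-10442) = -60*(-90) - 1*(-10442) = 5400 + 10442 = 15842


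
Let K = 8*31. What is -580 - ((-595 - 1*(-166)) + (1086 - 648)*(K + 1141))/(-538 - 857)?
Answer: -67049/465 ≈ -144.19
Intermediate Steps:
K = 248
-580 - ((-595 - 1*(-166)) + (1086 - 648)*(K + 1141))/(-538 - 857) = -580 - ((-595 - 1*(-166)) + (1086 - 648)*(248 + 1141))/(-538 - 857) = -580 - ((-595 + 166) + 438*1389)/(-1395) = -580 - (-429 + 608382)*(-1)/1395 = -580 - 607953*(-1)/1395 = -580 - 1*(-202651/465) = -580 + 202651/465 = -67049/465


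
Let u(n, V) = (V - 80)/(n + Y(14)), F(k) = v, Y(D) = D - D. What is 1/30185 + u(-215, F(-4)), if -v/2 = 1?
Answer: 495077/1297955 ≈ 0.38143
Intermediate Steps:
Y(D) = 0
v = -2 (v = -2*1 = -2)
F(k) = -2
u(n, V) = (-80 + V)/n (u(n, V) = (V - 80)/(n + 0) = (-80 + V)/n)
1/30185 + u(-215, F(-4)) = 1/30185 + (-80 - 2)/(-215) = 1/30185 - 1/215*(-82) = 1/30185 + 82/215 = 495077/1297955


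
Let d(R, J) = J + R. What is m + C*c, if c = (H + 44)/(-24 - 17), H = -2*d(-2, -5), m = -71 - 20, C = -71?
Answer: 387/41 ≈ 9.4390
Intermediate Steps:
m = -91
H = 14 (H = -2*(-5 - 2) = -2*(-7) = 14)
c = -58/41 (c = (14 + 44)/(-24 - 17) = 58/(-41) = 58*(-1/41) = -58/41 ≈ -1.4146)
m + C*c = -91 - 71*(-58/41) = -91 + 4118/41 = 387/41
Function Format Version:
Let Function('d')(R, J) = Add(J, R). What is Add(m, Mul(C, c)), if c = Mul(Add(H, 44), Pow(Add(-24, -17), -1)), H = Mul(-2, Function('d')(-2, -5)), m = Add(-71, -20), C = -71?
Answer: Rational(387, 41) ≈ 9.4390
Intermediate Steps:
m = -91
H = 14 (H = Mul(-2, Add(-5, -2)) = Mul(-2, -7) = 14)
c = Rational(-58, 41) (c = Mul(Add(14, 44), Pow(Add(-24, -17), -1)) = Mul(58, Pow(-41, -1)) = Mul(58, Rational(-1, 41)) = Rational(-58, 41) ≈ -1.4146)
Add(m, Mul(C, c)) = Add(-91, Mul(-71, Rational(-58, 41))) = Add(-91, Rational(4118, 41)) = Rational(387, 41)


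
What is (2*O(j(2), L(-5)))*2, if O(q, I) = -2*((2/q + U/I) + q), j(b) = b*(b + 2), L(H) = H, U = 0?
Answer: -66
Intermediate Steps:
j(b) = b*(2 + b)
O(q, I) = -4/q - 2*q (O(q, I) = -2*((2/q + 0/I) + q) = -2*((2/q + 0) + q) = -2*(2/q + q) = -2*(q + 2/q) = -4/q - 2*q)
(2*O(j(2), L(-5)))*2 = (2*(-4*1/(2*(2 + 2)) - 4*(2 + 2)))*2 = (2*(-4/(2*4) - 4*4))*2 = (2*(-4/8 - 2*8))*2 = (2*(-4*⅛ - 16))*2 = (2*(-½ - 16))*2 = (2*(-33/2))*2 = -33*2 = -66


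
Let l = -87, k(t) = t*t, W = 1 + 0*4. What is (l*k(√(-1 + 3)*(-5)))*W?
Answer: -4350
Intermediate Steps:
W = 1 (W = 1 + 0 = 1)
k(t) = t²
(l*k(√(-1 + 3)*(-5)))*W = -87*(√(-1 + 3)*(-5))²*1 = -87*(√2*(-5))²*1 = -87*(-5*√2)²*1 = -87*50*1 = -4350*1 = -4350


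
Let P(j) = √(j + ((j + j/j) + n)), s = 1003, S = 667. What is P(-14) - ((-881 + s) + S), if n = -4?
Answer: -789 + I*√31 ≈ -789.0 + 5.5678*I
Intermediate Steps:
P(j) = √(-3 + 2*j) (P(j) = √(j + ((j + j/j) - 4)) = √(j + ((j + 1) - 4)) = √(j + ((1 + j) - 4)) = √(j + (-3 + j)) = √(-3 + 2*j))
P(-14) - ((-881 + s) + S) = √(-3 + 2*(-14)) - ((-881 + 1003) + 667) = √(-3 - 28) - (122 + 667) = √(-31) - 1*789 = I*√31 - 789 = -789 + I*√31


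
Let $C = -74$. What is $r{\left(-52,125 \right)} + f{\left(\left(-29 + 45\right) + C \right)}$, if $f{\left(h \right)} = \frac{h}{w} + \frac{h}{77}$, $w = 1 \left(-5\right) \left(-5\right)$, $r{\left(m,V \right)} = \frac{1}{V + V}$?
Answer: $- \frac{59083}{19250} \approx -3.0692$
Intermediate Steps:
$r{\left(m,V \right)} = \frac{1}{2 V}$
$w = 25$ ($w = \left(-5\right) \left(-5\right) = 25$)
$f{\left(h \right)} = \frac{102 h}{1925}$ ($f{\left(h \right)} = \frac{h}{25} + \frac{h}{77} = \frac{102 h}{1925}$)
$r{\left(-52,125 \right)} + f{\left(\left(-29 + 45\right) + C \right)} = \frac{1}{2 \cdot 125} + \frac{102 \left(\left(-29 + 45\right) - 74\right)}{1925} = \frac{1}{2} \cdot \frac{1}{125} + \frac{102 \left(16 - 74\right)}{1925} = \frac{1}{250} + \frac{102}{1925} \left(-58\right) = \frac{1}{250} - \frac{5916}{1925} = - \frac{59083}{19250}$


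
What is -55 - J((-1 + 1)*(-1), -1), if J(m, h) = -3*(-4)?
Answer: -67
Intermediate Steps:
J(m, h) = 12
-55 - J((-1 + 1)*(-1), -1) = -55 - 1*12 = -55 - 12 = -67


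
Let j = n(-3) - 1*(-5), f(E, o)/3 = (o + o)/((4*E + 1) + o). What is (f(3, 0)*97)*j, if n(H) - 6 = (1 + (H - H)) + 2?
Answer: 0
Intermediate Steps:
n(H) = 9 (n(H) = 6 + ((1 + (H - H)) + 2) = 6 + ((1 + 0) + 2) = 6 + (1 + 2) = 6 + 3 = 9)
f(E, o) = 6*o/(1 + o + 4*E) (f(E, o) = 3*((o + o)/((4*E + 1) + o)) = 3*((2*o)/((1 + 4*E) + o)) = 3*((2*o)/(1 + o + 4*E)) = 3*(2*o/(1 + o + 4*E)) = 6*o/(1 + o + 4*E))
j = 14 (j = 9 - 1*(-5) = 9 + 5 = 14)
(f(3, 0)*97)*j = ((6*0/(1 + 0 + 4*3))*97)*14 = ((6*0/(1 + 0 + 12))*97)*14 = ((6*0/13)*97)*14 = ((6*0*(1/13))*97)*14 = (0*97)*14 = 0*14 = 0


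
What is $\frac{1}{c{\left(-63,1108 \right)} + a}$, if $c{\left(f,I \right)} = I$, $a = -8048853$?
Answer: $- \frac{1}{8047745} \approx -1.2426 \cdot 10^{-7}$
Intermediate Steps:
$\frac{1}{c{\left(-63,1108 \right)} + a} = \frac{1}{1108 - 8048853} = \frac{1}{-8047745} = - \frac{1}{8047745}$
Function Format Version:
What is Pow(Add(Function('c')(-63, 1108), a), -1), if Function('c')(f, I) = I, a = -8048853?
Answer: Rational(-1, 8047745) ≈ -1.2426e-7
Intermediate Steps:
Pow(Add(Function('c')(-63, 1108), a), -1) = Pow(Add(1108, -8048853), -1) = Pow(-8047745, -1) = Rational(-1, 8047745)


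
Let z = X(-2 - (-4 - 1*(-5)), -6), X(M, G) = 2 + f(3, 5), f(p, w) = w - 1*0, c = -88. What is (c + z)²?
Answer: 6561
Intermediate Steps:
f(p, w) = w (f(p, w) = w + 0 = w)
X(M, G) = 7 (X(M, G) = 2 + 5 = 7)
z = 7
(c + z)² = (-88 + 7)² = (-81)² = 6561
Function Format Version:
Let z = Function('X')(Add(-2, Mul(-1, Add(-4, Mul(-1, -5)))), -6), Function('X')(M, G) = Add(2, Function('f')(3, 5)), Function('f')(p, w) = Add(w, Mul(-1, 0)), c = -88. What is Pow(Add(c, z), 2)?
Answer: 6561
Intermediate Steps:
Function('f')(p, w) = w (Function('f')(p, w) = Add(w, 0) = w)
Function('X')(M, G) = 7 (Function('X')(M, G) = Add(2, 5) = 7)
z = 7
Pow(Add(c, z), 2) = Pow(Add(-88, 7), 2) = Pow(-81, 2) = 6561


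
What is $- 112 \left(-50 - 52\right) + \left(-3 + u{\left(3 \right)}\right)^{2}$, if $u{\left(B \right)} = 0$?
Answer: $11433$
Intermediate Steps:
$- 112 \left(-50 - 52\right) + \left(-3 + u{\left(3 \right)}\right)^{2} = - 112 \left(-50 - 52\right) + \left(-3 + 0\right)^{2} = \left(-112\right) \left(-102\right) + \left(-3\right)^{2} = 11424 + 9 = 11433$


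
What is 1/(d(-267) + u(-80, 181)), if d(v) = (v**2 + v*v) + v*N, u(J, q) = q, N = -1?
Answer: 1/143026 ≈ 6.9917e-6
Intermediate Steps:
d(v) = -v + 2*v**2 (d(v) = (v**2 + v*v) + v*(-1) = (v**2 + v**2) - v = 2*v**2 - v = -v + 2*v**2)
1/(d(-267) + u(-80, 181)) = 1/(-267*(-1 + 2*(-267)) + 181) = 1/(-267*(-1 - 534) + 181) = 1/(-267*(-535) + 181) = 1/(142845 + 181) = 1/143026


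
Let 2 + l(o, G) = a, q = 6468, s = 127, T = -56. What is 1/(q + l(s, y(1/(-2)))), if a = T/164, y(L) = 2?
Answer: 41/265092 ≈ 0.00015466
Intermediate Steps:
a = -14/41 (a = -56/164 = -56*1/164 = -14/41 ≈ -0.34146)
l(o, G) = -96/41 (l(o, G) = -2 - 14/41 = -96/41)
1/(q + l(s, y(1/(-2)))) = 1/(6468 - 96/41) = 1/(265092/41) = 41/265092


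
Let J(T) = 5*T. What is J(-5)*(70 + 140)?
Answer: -5250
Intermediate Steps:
J(-5)*(70 + 140) = (5*(-5))*(70 + 140) = -25*210 = -5250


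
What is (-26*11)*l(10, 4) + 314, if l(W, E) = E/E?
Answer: 28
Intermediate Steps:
l(W, E) = 1
(-26*11)*l(10, 4) + 314 = -26*11*1 + 314 = -286*1 + 314 = -286 + 314 = 28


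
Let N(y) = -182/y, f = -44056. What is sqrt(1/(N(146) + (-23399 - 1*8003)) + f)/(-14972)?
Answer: -I*sqrt(231526060696326165)/34322366764 ≈ -0.014019*I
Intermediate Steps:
sqrt(1/(N(146) + (-23399 - 1*8003)) + f)/(-14972) = sqrt(1/(-182/146 + (-23399 - 1*8003)) - 44056)/(-14972) = sqrt(1/(-182*1/146 + (-23399 - 8003)) - 44056)*(-1/14972) = sqrt(1/(-91/73 - 31402) - 44056)*(-1/14972) = sqrt(1/(-2292437/73) - 44056)*(-1/14972) = sqrt(-73/2292437 - 44056)*(-1/14972) = sqrt(-100995604545/2292437)*(-1/14972) = (I*sqrt(231526060696326165)/2292437)*(-1/14972) = -I*sqrt(231526060696326165)/34322366764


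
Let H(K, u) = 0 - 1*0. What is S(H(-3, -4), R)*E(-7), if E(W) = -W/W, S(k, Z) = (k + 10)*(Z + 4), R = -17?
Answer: 130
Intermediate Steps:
H(K, u) = 0 (H(K, u) = 0 + 0 = 0)
S(k, Z) = (4 + Z)*(10 + k) (S(k, Z) = (10 + k)*(4 + Z) = (4 + Z)*(10 + k))
E(W) = -1 (E(W) = -1*1 = -1)
S(H(-3, -4), R)*E(-7) = (40 + 4*0 + 10*(-17) - 17*0)*(-1) = (40 + 0 - 170 + 0)*(-1) = -130*(-1) = 130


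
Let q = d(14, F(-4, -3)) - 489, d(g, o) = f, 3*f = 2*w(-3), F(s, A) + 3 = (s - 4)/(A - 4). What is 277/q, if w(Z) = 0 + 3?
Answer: -277/487 ≈ -0.56879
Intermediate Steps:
F(s, A) = -3 + (-4 + s)/(-4 + A) (F(s, A) = -3 + (s - 4)/(A - 4) = -3 + (-4 + s)/(-4 + A))
w(Z) = 3
f = 2 (f = (2*3)/3 = (1/3)*6 = 2)
d(g, o) = 2
q = -487 (q = 2 - 489 = -487)
277/q = 277/(-487) = 277*(-1/487) = -277/487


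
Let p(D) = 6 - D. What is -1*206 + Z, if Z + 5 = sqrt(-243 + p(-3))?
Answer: -211 + 3*I*sqrt(26) ≈ -211.0 + 15.297*I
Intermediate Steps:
Z = -5 + 3*I*sqrt(26) (Z = -5 + sqrt(-243 + (6 - 1*(-3))) = -5 + sqrt(-243 + (6 + 3)) = -5 + sqrt(-243 + 9) = -5 + sqrt(-234) = -5 + 3*I*sqrt(26) ≈ -5.0 + 15.297*I)
-1*206 + Z = -1*206 + (-5 + 3*I*sqrt(26)) = -206 + (-5 + 3*I*sqrt(26)) = -211 + 3*I*sqrt(26)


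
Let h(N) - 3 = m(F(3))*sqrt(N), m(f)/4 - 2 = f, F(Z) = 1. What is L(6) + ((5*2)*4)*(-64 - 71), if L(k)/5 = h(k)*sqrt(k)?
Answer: -5040 + 15*sqrt(6) ≈ -5003.3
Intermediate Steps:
m(f) = 8 + 4*f
h(N) = 3 + 12*sqrt(N) (h(N) = 3 + (8 + 4*1)*sqrt(N) = 3 + (8 + 4)*sqrt(N) = 3 + 12*sqrt(N))
L(k) = 5*sqrt(k)*(3 + 12*sqrt(k)) (L(k) = 5*((3 + 12*sqrt(k))*sqrt(k)) = 5*(sqrt(k)*(3 + 12*sqrt(k))) = 5*sqrt(k)*(3 + 12*sqrt(k)))
L(6) + ((5*2)*4)*(-64 - 71) = (15*sqrt(6) + 60*6) + ((5*2)*4)*(-64 - 71) = (15*sqrt(6) + 360) + (10*4)*(-135) = (360 + 15*sqrt(6)) + 40*(-135) = (360 + 15*sqrt(6)) - 5400 = -5040 + 15*sqrt(6)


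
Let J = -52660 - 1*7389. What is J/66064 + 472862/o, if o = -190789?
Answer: -42695843829/12604284496 ≈ -3.3874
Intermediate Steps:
J = -60049 (J = -52660 - 7389 = -60049)
J/66064 + 472862/o = -60049/66064 + 472862/(-190789) = -60049*1/66064 + 472862*(-1/190789) = -60049/66064 - 472862/190789 = -42695843829/12604284496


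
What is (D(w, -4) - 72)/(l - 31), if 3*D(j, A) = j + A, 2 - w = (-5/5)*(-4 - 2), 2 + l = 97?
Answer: -7/6 ≈ -1.1667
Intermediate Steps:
l = 95 (l = -2 + 97 = 95)
w = -4 (w = 2 - (-5/5)*(-4 - 2) = 2 - (-5*⅕)*(-6) = 2 - (-1)*(-6) = 2 - 1*6 = 2 - 6 = -4)
D(j, A) = A/3 + j/3 (D(j, A) = (j + A)/3 = (A + j)/3 = A/3 + j/3)
(D(w, -4) - 72)/(l - 31) = (((⅓)*(-4) + (⅓)*(-4)) - 72)/(95 - 31) = ((-4/3 - 4/3) - 72)/64 = (-8/3 - 72)*(1/64) = -224/3*1/64 = -7/6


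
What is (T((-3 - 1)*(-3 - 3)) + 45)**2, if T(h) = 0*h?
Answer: 2025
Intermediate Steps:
T(h) = 0
(T((-3 - 1)*(-3 - 3)) + 45)**2 = (0 + 45)**2 = 45**2 = 2025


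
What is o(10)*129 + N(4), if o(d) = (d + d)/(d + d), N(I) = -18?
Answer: 111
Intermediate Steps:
o(d) = 1 (o(d) = (2*d)/((2*d)) = (2*d)*(1/(2*d)) = 1)
o(10)*129 + N(4) = 1*129 - 18 = 129 - 18 = 111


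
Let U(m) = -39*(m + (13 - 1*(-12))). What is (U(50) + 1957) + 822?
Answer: -146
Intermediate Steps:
U(m) = -975 - 39*m (U(m) = -39*(m + (13 + 12)) = -39*(m + 25) = -39*(25 + m) = -975 - 39*m)
(U(50) + 1957) + 822 = ((-975 - 39*50) + 1957) + 822 = ((-975 - 1950) + 1957) + 822 = (-2925 + 1957) + 822 = -968 + 822 = -146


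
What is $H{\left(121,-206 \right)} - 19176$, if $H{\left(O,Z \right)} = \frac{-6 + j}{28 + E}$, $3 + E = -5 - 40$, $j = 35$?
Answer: $- \frac{383549}{20} \approx -19177.0$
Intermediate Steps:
$E = -48$ ($E = -3 - 45 = -48$)
$H{\left(O,Z \right)} = - \frac{29}{20}$ ($H{\left(O,Z \right)} = \frac{-6 + 35}{28 - 48} = \frac{29}{-20} = 29 \left(- \frac{1}{20}\right) = - \frac{29}{20}$)
$H{\left(121,-206 \right)} - 19176 = - \frac{29}{20} - 19176 = - \frac{383549}{20}$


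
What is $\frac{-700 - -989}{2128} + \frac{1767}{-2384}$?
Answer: $- \frac{95975}{158536} \approx -0.60538$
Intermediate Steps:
$\frac{-700 - -989}{2128} + \frac{1767}{-2384} = \left(-700 + 989\right) \frac{1}{2128} + 1767 \left(- \frac{1}{2384}\right) = 289 \cdot \frac{1}{2128} - \frac{1767}{2384} = \frac{289}{2128} - \frac{1767}{2384} = - \frac{95975}{158536}$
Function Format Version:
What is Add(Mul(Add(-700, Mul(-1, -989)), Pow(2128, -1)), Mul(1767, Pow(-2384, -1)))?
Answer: Rational(-95975, 158536) ≈ -0.60538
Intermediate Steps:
Add(Mul(Add(-700, Mul(-1, -989)), Pow(2128, -1)), Mul(1767, Pow(-2384, -1))) = Add(Mul(Add(-700, 989), Rational(1, 2128)), Mul(1767, Rational(-1, 2384))) = Add(Mul(289, Rational(1, 2128)), Rational(-1767, 2384)) = Add(Rational(289, 2128), Rational(-1767, 2384)) = Rational(-95975, 158536)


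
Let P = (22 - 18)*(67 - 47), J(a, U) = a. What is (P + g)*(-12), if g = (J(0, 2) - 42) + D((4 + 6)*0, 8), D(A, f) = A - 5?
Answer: -396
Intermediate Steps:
D(A, f) = -5 + A
g = -47 (g = (0 - 42) + (-5 + (4 + 6)*0) = -42 + (-5 + 10*0) = -42 + (-5 + 0) = -42 - 5 = -47)
P = 80 (P = 4*20 = 80)
(P + g)*(-12) = (80 - 47)*(-12) = 33*(-12) = -396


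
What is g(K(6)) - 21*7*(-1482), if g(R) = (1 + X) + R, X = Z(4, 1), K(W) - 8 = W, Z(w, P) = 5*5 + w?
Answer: 217898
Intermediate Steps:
Z(w, P) = 25 + w
K(W) = 8 + W
X = 29 (X = 25 + 4 = 29)
g(R) = 30 + R (g(R) = (1 + 29) + R = 30 + R)
g(K(6)) - 21*7*(-1482) = (30 + (8 + 6)) - 21*7*(-1482) = (30 + 14) - 147*(-1482) = 44 + 217854 = 217898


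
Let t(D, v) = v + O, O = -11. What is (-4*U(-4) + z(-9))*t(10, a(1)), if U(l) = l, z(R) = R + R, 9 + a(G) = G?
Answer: 38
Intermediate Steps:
a(G) = -9 + G
z(R) = 2*R
t(D, v) = -11 + v (t(D, v) = v - 11 = -11 + v)
(-4*U(-4) + z(-9))*t(10, a(1)) = (-4*(-4) + 2*(-9))*(-11 + (-9 + 1)) = (16 - 18)*(-11 - 8) = -2*(-19) = 38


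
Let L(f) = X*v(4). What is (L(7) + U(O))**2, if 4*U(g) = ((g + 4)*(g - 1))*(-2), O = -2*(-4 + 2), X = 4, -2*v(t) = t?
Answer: 400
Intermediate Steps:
v(t) = -t/2
L(f) = -8 (L(f) = 4*(-1/2*4) = 4*(-2) = -8)
O = 4 (O = -2*(-2) = 4)
U(g) = -(-1 + g)*(4 + g)/2 (U(g) = (((g + 4)*(g - 1))*(-2))/4 = (((4 + g)*(-1 + g))*(-2))/4 = (((-1 + g)*(4 + g))*(-2))/4 = (-2*(-1 + g)*(4 + g))/4 = -(-1 + g)*(4 + g)/2)
(L(7) + U(O))**2 = (-8 + (2 - 3/2*4 - 1/2*4**2))**2 = (-8 + (2 - 6 - 1/2*16))**2 = (-8 + (2 - 6 - 8))**2 = (-8 - 12)**2 = (-20)**2 = 400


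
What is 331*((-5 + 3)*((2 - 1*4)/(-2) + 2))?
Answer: -1986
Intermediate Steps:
331*((-5 + 3)*((2 - 1*4)/(-2) + 2)) = 331*(-2*((2 - 4)*(-1/2) + 2)) = 331*(-2*(-2*(-1/2) + 2)) = 331*(-2*(1 + 2)) = 331*(-2*3) = 331*(-6) = -1986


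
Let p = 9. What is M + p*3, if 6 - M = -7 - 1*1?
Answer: 41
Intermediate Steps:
M = 14 (M = 6 - (-7 - 1*1) = 6 - (-7 - 1) = 6 - 1*(-8) = 6 + 8 = 14)
M + p*3 = 14 + 9*3 = 14 + 27 = 41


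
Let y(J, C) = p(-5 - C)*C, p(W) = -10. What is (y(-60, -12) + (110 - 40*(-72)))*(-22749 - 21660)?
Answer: -138111990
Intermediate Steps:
y(J, C) = -10*C
(y(-60, -12) + (110 - 40*(-72)))*(-22749 - 21660) = (-10*(-12) + (110 - 40*(-72)))*(-22749 - 21660) = (120 + (110 + 2880))*(-44409) = (120 + 2990)*(-44409) = 3110*(-44409) = -138111990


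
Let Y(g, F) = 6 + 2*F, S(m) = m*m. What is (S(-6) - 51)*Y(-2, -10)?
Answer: 210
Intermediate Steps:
S(m) = m²
(S(-6) - 51)*Y(-2, -10) = ((-6)² - 51)*(6 + 2*(-10)) = (36 - 51)*(6 - 20) = -15*(-14) = 210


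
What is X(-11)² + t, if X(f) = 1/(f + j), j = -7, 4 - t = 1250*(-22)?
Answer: 8911297/324 ≈ 27504.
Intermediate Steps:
t = 27504 (t = 4 - 1250*(-22) = 4 - 1*(-27500) = 4 + 27500 = 27504)
X(f) = 1/(-7 + f) (X(f) = 1/(f - 7) = 1/(-7 + f))
X(-11)² + t = (1/(-7 - 11))² + 27504 = (1/(-18))² + 27504 = (-1/18)² + 27504 = 1/324 + 27504 = 8911297/324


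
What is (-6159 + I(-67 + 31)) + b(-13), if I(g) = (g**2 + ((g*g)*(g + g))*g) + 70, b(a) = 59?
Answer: 3354498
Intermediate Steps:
I(g) = 70 + g**2 + 2*g**4 (I(g) = (g**2 + (g**2*(2*g))*g) + 70 = (g**2 + (2*g**3)*g) + 70 = (g**2 + 2*g**4) + 70 = 70 + g**2 + 2*g**4)
(-6159 + I(-67 + 31)) + b(-13) = (-6159 + (70 + (-67 + 31)**2 + 2*(-67 + 31)**4)) + 59 = (-6159 + (70 + (-36)**2 + 2*(-36)**4)) + 59 = (-6159 + (70 + 1296 + 2*1679616)) + 59 = (-6159 + (70 + 1296 + 3359232)) + 59 = (-6159 + 3360598) + 59 = 3354439 + 59 = 3354498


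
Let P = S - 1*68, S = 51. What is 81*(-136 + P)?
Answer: -12393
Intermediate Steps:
P = -17 (P = 51 - 1*68 = 51 - 68 = -17)
81*(-136 + P) = 81*(-136 - 17) = 81*(-153) = -12393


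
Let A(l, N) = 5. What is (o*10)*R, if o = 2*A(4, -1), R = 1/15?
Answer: 20/3 ≈ 6.6667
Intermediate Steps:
R = 1/15 ≈ 0.066667
o = 10 (o = 2*5 = 10)
(o*10)*R = (10*10)*(1/15) = 100*(1/15) = 20/3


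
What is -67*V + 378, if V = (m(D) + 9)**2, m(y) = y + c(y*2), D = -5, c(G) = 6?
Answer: -6322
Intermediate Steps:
m(y) = 6 + y (m(y) = y + 6 = 6 + y)
V = 100 (V = ((6 - 5) + 9)**2 = (1 + 9)**2 = 10**2 = 100)
-67*V + 378 = -67*100 + 378 = -6700 + 378 = -6322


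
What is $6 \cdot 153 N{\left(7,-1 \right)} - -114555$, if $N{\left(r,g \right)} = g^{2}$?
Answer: $115473$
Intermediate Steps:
$6 \cdot 153 N{\left(7,-1 \right)} - -114555 = 6 \cdot 153 \left(-1\right)^{2} - -114555 = 918 \cdot 1 + 114555 = 918 + 114555 = 115473$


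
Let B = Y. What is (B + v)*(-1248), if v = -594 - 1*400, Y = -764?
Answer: 2193984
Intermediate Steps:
v = -994 (v = -594 - 400 = -994)
B = -764
(B + v)*(-1248) = (-764 - 994)*(-1248) = -1758*(-1248) = 2193984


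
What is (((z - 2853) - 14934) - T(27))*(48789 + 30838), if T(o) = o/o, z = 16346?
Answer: -114822134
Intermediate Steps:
T(o) = 1
(((z - 2853) - 14934) - T(27))*(48789 + 30838) = (((16346 - 2853) - 14934) - 1*1)*(48789 + 30838) = ((13493 - 14934) - 1)*79627 = (-1441 - 1)*79627 = -1442*79627 = -114822134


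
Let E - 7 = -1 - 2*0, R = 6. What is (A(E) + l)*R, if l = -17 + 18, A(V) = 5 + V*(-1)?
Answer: 0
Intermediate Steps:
E = 6 (E = 7 + (-1 - 2*0) = 7 + (-1 + 0) = 7 - 1 = 6)
A(V) = 5 - V
l = 1
(A(E) + l)*R = ((5 - 1*6) + 1)*6 = ((5 - 6) + 1)*6 = (-1 + 1)*6 = 0*6 = 0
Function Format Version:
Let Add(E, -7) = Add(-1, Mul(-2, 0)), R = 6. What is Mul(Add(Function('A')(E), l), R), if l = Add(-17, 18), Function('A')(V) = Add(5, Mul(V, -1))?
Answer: 0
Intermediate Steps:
E = 6 (E = Add(7, Add(-1, Mul(-2, 0))) = Add(7, Add(-1, 0)) = Add(7, -1) = 6)
Function('A')(V) = Add(5, Mul(-1, V))
l = 1
Mul(Add(Function('A')(E), l), R) = Mul(Add(Add(5, Mul(-1, 6)), 1), 6) = Mul(Add(Add(5, -6), 1), 6) = Mul(Add(-1, 1), 6) = Mul(0, 6) = 0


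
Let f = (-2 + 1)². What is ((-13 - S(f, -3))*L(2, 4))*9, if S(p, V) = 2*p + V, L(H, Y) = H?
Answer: -216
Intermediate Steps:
f = 1 (f = (-1)² = 1)
S(p, V) = V + 2*p
((-13 - S(f, -3))*L(2, 4))*9 = ((-13 - (-3 + 2*1))*2)*9 = ((-13 - (-3 + 2))*2)*9 = ((-13 - 1*(-1))*2)*9 = ((-13 + 1)*2)*9 = -12*2*9 = -24*9 = -216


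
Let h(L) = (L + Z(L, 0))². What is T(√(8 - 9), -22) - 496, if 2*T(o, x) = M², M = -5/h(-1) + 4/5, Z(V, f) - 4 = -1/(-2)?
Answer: -29767792/60025 ≈ -495.92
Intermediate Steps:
Z(V, f) = 9/2 (Z(V, f) = 4 - 1/(-2) = 4 - 1*(-½) = 4 + ½ = 9/2)
h(L) = (9/2 + L)² (h(L) = (L + 9/2)² = (9/2 + L)²)
M = 96/245 (M = -5*4/(9 + 2*(-1))² + 4/5 = -5*4/(9 - 2)² + 4*(⅕) = -5/((¼)*7²) + ⅘ = -5/((¼)*49) + ⅘ = -5/49/4 + ⅘ = -5*4/49 + ⅘ = -20/49 + ⅘ = 96/245 ≈ 0.39184)
T(o, x) = 4608/60025 (T(o, x) = (96/245)²/2 = (½)*(9216/60025) = 4608/60025)
T(√(8 - 9), -22) - 496 = 4608/60025 - 496 = -29767792/60025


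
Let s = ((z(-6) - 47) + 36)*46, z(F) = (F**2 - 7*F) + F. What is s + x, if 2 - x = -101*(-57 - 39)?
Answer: -6888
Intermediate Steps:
z(F) = F**2 - 6*F
x = -9694 (x = 2 - (-101)*(-57 - 39) = 2 - (-101)*(-96) = 2 - 1*9696 = 2 - 9696 = -9694)
s = 2806 (s = ((-6*(-6 - 6) - 47) + 36)*46 = ((-6*(-12) - 47) + 36)*46 = ((72 - 47) + 36)*46 = (25 + 36)*46 = 61*46 = 2806)
s + x = 2806 - 9694 = -6888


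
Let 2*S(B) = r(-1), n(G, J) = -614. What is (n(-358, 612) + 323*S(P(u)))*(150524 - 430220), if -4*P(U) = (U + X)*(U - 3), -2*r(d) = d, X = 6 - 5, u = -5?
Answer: 149147892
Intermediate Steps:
X = 1
r(d) = -d/2
P(U) = -(1 + U)*(-3 + U)/4 (P(U) = -(U + 1)*(U - 3)/4 = -(1 + U)*(-3 + U)/4)
S(B) = 1/4 (S(B) = (-1/2*(-1))/2 = (1/2)*(1/2) = 1/4)
(n(-358, 612) + 323*S(P(u)))*(150524 - 430220) = (-614 + 323*(1/4))*(150524 - 430220) = (-614 + 323/4)*(-279696) = -2133/4*(-279696) = 149147892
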